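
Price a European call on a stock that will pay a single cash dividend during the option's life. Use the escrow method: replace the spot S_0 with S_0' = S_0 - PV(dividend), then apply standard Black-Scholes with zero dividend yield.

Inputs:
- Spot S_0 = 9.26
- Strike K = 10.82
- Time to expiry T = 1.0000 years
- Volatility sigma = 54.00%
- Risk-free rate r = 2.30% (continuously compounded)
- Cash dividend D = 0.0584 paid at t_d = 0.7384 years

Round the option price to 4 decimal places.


PV(D) = D * exp(-r * t_d) = 0.0584 * 0.98316020 = 0.05741656
S_0' = S_0 - PV(D) = 9.2600 - 0.05741656 = 9.20258344
d1 = (ln(S_0'/K) + (r + sigma^2/2)*T) / (sigma*sqrt(T)) = 0.01275552
d2 = d1 - sigma*sqrt(T) = -0.52724448
exp(-rT) = 0.97726248
N(d1) = 0.50508858; N(d2) = 0.29901191
C = S_0' * N(d1) - K * exp(-rT) * N(d2) = 9.20258344 * 0.50508858 - 10.8200 * 0.97726248 * 0.29901191 = 1.4864

Answer: Price = 1.4864


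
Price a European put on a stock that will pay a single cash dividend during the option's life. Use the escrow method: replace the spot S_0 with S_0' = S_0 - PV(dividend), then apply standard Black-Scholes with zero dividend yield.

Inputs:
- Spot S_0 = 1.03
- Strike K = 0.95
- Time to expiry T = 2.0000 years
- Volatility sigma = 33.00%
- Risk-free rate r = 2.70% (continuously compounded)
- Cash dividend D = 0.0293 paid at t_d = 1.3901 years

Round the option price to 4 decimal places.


Answer: Price = 0.1291

Derivation:
PV(D) = D * exp(-r * t_d) = 0.0293 * 0.96316292 = 0.02822067
S_0' = S_0 - PV(D) = 1.0300 - 0.02822067 = 1.00177933
d1 = (ln(S_0'/K) + (r + sigma^2/2)*T) / (sigma*sqrt(T)) = 0.46277147
d2 = d1 - sigma*sqrt(T) = -0.00391900
exp(-rT) = 0.94743211
N(-d1) = 0.32176409; N(-d2) = 0.50156345
P = K * exp(-rT) * N(-d2) - S_0' * N(-d1) = 0.9500 * 0.94743211 * 0.50156345 - 1.00177933 * 0.32176409 = 0.1291


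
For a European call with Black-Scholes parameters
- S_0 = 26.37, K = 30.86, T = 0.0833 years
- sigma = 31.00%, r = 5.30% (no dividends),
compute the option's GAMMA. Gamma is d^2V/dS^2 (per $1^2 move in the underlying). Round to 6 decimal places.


Answer: Gamma = 0.042401

Derivation:
d1 = -1.6632845216; d2 = -1.7527559137
phi(d1) = 0.1000388935; exp(-qT) = 1.0000000000; exp(-rT) = 0.9955948313
Gamma = exp(-qT) * phi(d1) / (S * sigma * sqrt(T)) = 1.0000000000 * 0.1000388935 / (26.3700 * 0.3100 * 0.2886173938) = 0.042401


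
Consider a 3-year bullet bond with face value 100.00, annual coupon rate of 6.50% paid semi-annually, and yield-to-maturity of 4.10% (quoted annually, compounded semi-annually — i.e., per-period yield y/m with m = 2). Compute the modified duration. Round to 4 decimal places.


Coupon per period c = face * coupon_rate / m = 3.250000
Periods per year m = 2; per-period yield y/m = 0.020500
Number of cashflows N = 6
Cashflows (t years, CF_t, discount factor 1/(1+y/m)^(m*t), PV):
  t = 0.5000: CF_t = 3.250000, DF = 0.979912, PV = 3.184713
  t = 1.0000: CF_t = 3.250000, DF = 0.960227, PV = 3.120738
  t = 1.5000: CF_t = 3.250000, DF = 0.940938, PV = 3.058048
  t = 2.0000: CF_t = 3.250000, DF = 0.922036, PV = 2.996618
  t = 2.5000: CF_t = 3.250000, DF = 0.903514, PV = 2.936421
  t = 3.0000: CF_t = 103.250000, DF = 0.885364, PV = 91.413851
Price P = sum_t PV_t = 106.710390
First compute Macaulay numerator sum_t t * PV_t:
  t * PV_t at t = 0.5000: 1.592357
  t * PV_t at t = 1.0000: 3.120738
  t * PV_t at t = 1.5000: 4.587072
  t * PV_t at t = 2.0000: 5.993235
  t * PV_t at t = 2.5000: 7.341052
  t * PV_t at t = 3.0000: 274.241554
Macaulay duration D = 296.876009 / 106.710390 = 2.782072
Modified duration = D / (1 + y/m) = 2.782072 / (1 + 0.020500) = 2.726185

Answer: Modified duration = 2.7262


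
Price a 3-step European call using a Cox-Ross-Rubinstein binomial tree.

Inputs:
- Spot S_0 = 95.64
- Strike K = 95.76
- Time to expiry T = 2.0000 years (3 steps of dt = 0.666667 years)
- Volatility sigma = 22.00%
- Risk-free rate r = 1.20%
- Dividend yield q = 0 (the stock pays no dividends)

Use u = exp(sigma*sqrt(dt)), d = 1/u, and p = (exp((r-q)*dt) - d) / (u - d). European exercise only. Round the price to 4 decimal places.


Answer: Price = V(0,0) = 13.7683

Derivation:
dt = T/N = 0.666667
u = exp(sigma*sqrt(dt)) = 1.196774; d = 1/u = 0.835580
p = (exp((r-q)*dt) - d) / (u - d) = 0.477451
Discount per step: exp(-r*dt) = 0.992032
Stock lattice S(k, i) with i counting down-moves:
  k=0: S(0,0) = 95.6400
  k=1: S(1,0) = 114.4594; S(1,1) = 79.9149
  k=2: S(2,0) = 136.9820; S(2,1) = 95.6400; S(2,2) = 66.7753
  k=3: S(3,0) = 163.9365; S(3,1) = 114.4594; S(3,2) = 79.9149; S(3,3) = 55.7961
Terminal payoffs V(N, i) = max(S_T - K, 0):
  V(3,0) = 68.176455; V(3,1) = 18.699425; V(3,2) = 0.000000; V(3,3) = 0.000000
Backward induction: V(k, i) = exp(-r*dt) * [p * V(k+1, i) + (1-p) * V(k+1, i+1)].
  V(2,0) = exp(-r*dt) * [p*68.176455 + (1-p)*18.699425] = 41.985039
  V(2,1) = exp(-r*dt) * [p*18.699425 + (1-p)*0.000000] = 8.856913
  V(2,2) = exp(-r*dt) * [p*0.000000 + (1-p)*0.000000] = 0.000000
  V(1,0) = exp(-r*dt) * [p*41.985039 + (1-p)*8.856913] = 24.477355
  V(1,1) = exp(-r*dt) * [p*8.856913 + (1-p)*0.000000] = 4.195044
  V(0,0) = exp(-r*dt) * [p*24.477355 + (1-p)*4.195044] = 13.768259


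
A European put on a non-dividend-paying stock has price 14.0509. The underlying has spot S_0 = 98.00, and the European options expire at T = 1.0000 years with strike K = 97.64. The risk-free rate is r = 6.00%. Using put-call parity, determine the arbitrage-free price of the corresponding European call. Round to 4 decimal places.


Put-call parity: C - P = S_0 * exp(-qT) - K * exp(-rT).
S_0 * exp(-qT) = 98.0000 * 1.00000000 = 98.00000000
K * exp(-rT) = 97.6400 * 0.94176453 = 91.95388906
C = P + S*exp(-qT) - K*exp(-rT)
C = 14.0509 + 98.00000000 - 91.95388906 = 20.0970

Answer: Call price = 20.0970


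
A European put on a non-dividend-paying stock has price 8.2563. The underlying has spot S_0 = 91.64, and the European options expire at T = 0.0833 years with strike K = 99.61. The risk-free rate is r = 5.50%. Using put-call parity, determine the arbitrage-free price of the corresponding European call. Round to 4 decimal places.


Answer: Call price = 0.7416

Derivation:
Put-call parity: C - P = S_0 * exp(-qT) - K * exp(-rT).
S_0 * exp(-qT) = 91.6400 * 1.00000000 = 91.64000000
K * exp(-rT) = 99.6100 * 0.99542898 = 99.15468060
C = P + S*exp(-qT) - K*exp(-rT)
C = 8.2563 + 91.64000000 - 99.15468060 = 0.7416


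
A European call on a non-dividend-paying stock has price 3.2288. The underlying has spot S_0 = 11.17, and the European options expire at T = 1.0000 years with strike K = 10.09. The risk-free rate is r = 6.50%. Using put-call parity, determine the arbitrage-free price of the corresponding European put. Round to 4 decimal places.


Put-call parity: C - P = S_0 * exp(-qT) - K * exp(-rT).
S_0 * exp(-qT) = 11.1700 * 1.00000000 = 11.17000000
K * exp(-rT) = 10.0900 * 0.93706746 = 9.45501071
P = C - S*exp(-qT) + K*exp(-rT)
P = 3.2288 - 11.17000000 + 9.45501071 = 1.5138

Answer: Put price = 1.5138


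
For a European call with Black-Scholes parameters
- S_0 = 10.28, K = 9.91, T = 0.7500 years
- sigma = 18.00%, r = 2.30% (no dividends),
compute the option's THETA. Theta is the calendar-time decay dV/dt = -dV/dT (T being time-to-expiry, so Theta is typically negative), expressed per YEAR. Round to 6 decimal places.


d1 = 0.4237488710; d2 = 0.2678642984
phi(d1) = 0.3646854470; exp(-qT) = 1.0000000000; exp(-rT) = 0.9828979294
Theta = -S*exp(-qT)*phi(d1)*sigma/(2*sqrt(T)) - r*K*exp(-rT)*N(d2) + q*S*exp(-qT)*N(d1)
N(d1) = 0.6641255151; N(d2) = 0.6055981122; sqrt(T) = 0.8660254038
Term 1 = -10.2800 * 1.0000000000 * 0.3646854470 * 0.1800 / (2 * 0.8660254038) = -0.3896040163
Term 2 = -0.0230 * 9.9100 * 0.9828979294 * 0.6055981122 = -0.1356733109
Term 3 = 0 (no dividend yield, q = 0)
Theta = -0.3896040163 + (-0.1356733109) + (0.0000000000) = -0.525277

Answer: Theta = -0.525277


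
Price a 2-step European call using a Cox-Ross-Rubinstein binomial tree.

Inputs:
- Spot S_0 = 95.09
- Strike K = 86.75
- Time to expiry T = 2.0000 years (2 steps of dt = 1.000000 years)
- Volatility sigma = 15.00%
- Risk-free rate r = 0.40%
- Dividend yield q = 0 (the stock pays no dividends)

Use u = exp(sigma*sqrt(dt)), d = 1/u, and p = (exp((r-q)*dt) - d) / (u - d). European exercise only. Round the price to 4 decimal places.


Answer: Price = V(0,0) = 13.4747

Derivation:
dt = T/N = 1.000000
u = exp(sigma*sqrt(dt)) = 1.161834; d = 1/u = 0.860708
p = (exp((r-q)*dt) - d) / (u - d) = 0.475880
Discount per step: exp(-r*dt) = 0.996008
Stock lattice S(k, i) with i counting down-moves:
  k=0: S(0,0) = 95.0900
  k=1: S(1,0) = 110.4788; S(1,1) = 81.8447
  k=2: S(2,0) = 128.3581; S(2,1) = 95.0900; S(2,2) = 70.4444
Terminal payoffs V(N, i) = max(S_T - K, 0):
  V(2,0) = 41.608074; V(2,1) = 8.340000; V(2,2) = 0.000000
Backward induction: V(k, i) = exp(-r*dt) * [p * V(k+1, i) + (1-p) * V(k+1, i+1)].
  V(1,0) = exp(-r*dt) * [p*41.608074 + (1-p)*8.340000] = 24.075125
  V(1,1) = exp(-r*dt) * [p*8.340000 + (1-p)*0.000000] = 3.952997
  V(0,0) = exp(-r*dt) * [p*24.075125 + (1-p)*3.952997] = 13.474713


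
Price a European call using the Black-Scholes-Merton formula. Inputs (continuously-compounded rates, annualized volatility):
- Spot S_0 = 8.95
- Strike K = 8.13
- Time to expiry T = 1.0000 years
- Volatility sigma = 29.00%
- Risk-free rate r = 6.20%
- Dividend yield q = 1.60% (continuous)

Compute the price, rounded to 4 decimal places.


Answer: Price = 1.6421

Derivation:
d1 = (ln(S/K) + (r - q + 0.5*sigma^2) * T) / (sigma * sqrt(T)) = 0.63497451
d2 = d1 - sigma * sqrt(T) = 0.34497451
exp(-rT) = 0.93988289; exp(-qT) = 0.98412732
C = S_0 * exp(-qT) * N(d1) - K * exp(-rT) * N(d2)
N(d1) = 0.73727748; N(d2) = 0.63494323
C = 8.9500 * 0.98412732 * 0.73727748 - 8.1300 * 0.93988289 * 0.63494323 = 1.6421


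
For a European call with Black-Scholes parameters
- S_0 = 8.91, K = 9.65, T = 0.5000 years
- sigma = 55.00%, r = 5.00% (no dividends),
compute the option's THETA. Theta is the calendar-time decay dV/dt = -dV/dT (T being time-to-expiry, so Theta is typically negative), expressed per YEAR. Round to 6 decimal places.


Answer: Theta = -1.553924

Derivation:
d1 = 0.0535892474; d2 = -0.3353194822
phi(d1) = 0.3983698488; exp(-qT) = 1.0000000000; exp(-rT) = 0.9753099120
Theta = -S*exp(-qT)*phi(d1)*sigma/(2*sqrt(T)) - r*K*exp(-rT)*N(d2) + q*S*exp(-qT)*N(d1)
N(d1) = 0.5213687882; N(d2) = 0.3686920494; sqrt(T) = 0.7071067812
Term 1 = -8.9100 * 1.0000000000 * 0.3983698488 * 0.5500 / (2 * 0.7071067812) = -1.3804219504
Term 2 = -0.0500 * 9.6500 * 0.9753099120 * 0.3686920494 = -0.1735016974
Term 3 = 0 (no dividend yield, q = 0)
Theta = -1.3804219504 + (-0.1735016974) + (0.0000000000) = -1.553924


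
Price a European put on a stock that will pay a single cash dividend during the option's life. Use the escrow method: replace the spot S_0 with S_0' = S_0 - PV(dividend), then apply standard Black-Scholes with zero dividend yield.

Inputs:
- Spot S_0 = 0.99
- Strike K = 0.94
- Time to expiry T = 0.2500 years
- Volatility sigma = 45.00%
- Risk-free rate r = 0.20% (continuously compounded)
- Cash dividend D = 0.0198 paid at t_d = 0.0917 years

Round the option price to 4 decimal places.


PV(D) = D * exp(-r * t_d) = 0.0198 * 0.99981662 = 0.01979637
S_0' = S_0 - PV(D) = 0.9900 - 0.01979637 = 0.97020363
d1 = (ln(S_0'/K) + (r + sigma^2/2)*T) / (sigma*sqrt(T)) = 0.25528268
d2 = d1 - sigma*sqrt(T) = 0.03028268
exp(-rT) = 0.99950012
N(-d1) = 0.39925239; N(-d2) = 0.48792080
P = K * exp(-rT) * N(-d2) - S_0' * N(-d1) = 0.9400 * 0.99950012 * 0.48792080 - 0.97020363 * 0.39925239 = 0.0711

Answer: Price = 0.0711


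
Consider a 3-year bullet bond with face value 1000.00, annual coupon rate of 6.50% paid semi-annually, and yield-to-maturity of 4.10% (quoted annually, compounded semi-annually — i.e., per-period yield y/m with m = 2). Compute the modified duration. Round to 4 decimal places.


Coupon per period c = face * coupon_rate / m = 32.500000
Periods per year m = 2; per-period yield y/m = 0.020500
Number of cashflows N = 6
Cashflows (t years, CF_t, discount factor 1/(1+y/m)^(m*t), PV):
  t = 0.5000: CF_t = 32.500000, DF = 0.979912, PV = 31.847134
  t = 1.0000: CF_t = 32.500000, DF = 0.960227, PV = 31.207382
  t = 1.5000: CF_t = 32.500000, DF = 0.940938, PV = 30.580483
  t = 2.0000: CF_t = 32.500000, DF = 0.922036, PV = 29.966176
  t = 2.5000: CF_t = 32.500000, DF = 0.903514, PV = 29.364210
  t = 3.0000: CF_t = 1032.500000, DF = 0.885364, PV = 914.138512
Price P = sum_t PV_t = 1067.103897
First compute Macaulay numerator sum_t t * PV_t:
  t * PV_t at t = 0.5000: 15.923567
  t * PV_t at t = 1.0000: 31.207382
  t * PV_t at t = 1.5000: 45.870724
  t * PV_t at t = 2.0000: 59.932352
  t * PV_t at t = 2.5000: 73.410524
  t * PV_t at t = 3.0000: 2742.415537
Macaulay duration D = 2968.760086 / 1067.103897 = 2.782072
Modified duration = D / (1 + y/m) = 2.782072 / (1 + 0.020500) = 2.726185

Answer: Modified duration = 2.7262


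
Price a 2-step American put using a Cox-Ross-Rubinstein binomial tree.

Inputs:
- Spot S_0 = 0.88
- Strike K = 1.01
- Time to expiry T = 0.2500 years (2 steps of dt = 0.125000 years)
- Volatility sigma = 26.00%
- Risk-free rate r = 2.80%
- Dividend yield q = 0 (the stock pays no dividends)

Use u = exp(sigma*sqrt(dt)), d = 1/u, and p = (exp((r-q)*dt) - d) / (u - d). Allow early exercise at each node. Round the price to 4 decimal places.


Answer: Price = V(0,0) = 0.1364

Derivation:
dt = T/N = 0.125000
u = exp(sigma*sqrt(dt)) = 1.096281; d = 1/u = 0.912175
p = (exp((r-q)*dt) - d) / (u - d) = 0.496079
Discount per step: exp(-r*dt) = 0.996506
Stock lattice S(k, i) with i counting down-moves:
  k=0: S(0,0) = 0.8800
  k=1: S(1,0) = 0.9647; S(1,1) = 0.8027
  k=2: S(2,0) = 1.0576; S(2,1) = 0.8800; S(2,2) = 0.7322
Terminal payoffs V(N, i) = max(K - S_T, 0):
  V(2,0) = 0.000000; V(2,1) = 0.130000; V(2,2) = 0.277785
Backward induction: V(k, i) = exp(-r*dt) * [p * V(k+1, i) + (1-p) * V(k+1, i+1)]; then take max(V_cont, immediate exercise) for American.
  V(1,0) = exp(-r*dt) * [p*0.000000 + (1-p)*0.130000] = 0.065281; exercise = 0.045272; V(1,0) = max -> 0.065281
  V(1,1) = exp(-r*dt) * [p*0.130000 + (1-p)*0.277785] = 0.203758; exercise = 0.207286; V(1,1) = max -> 0.207286
  V(0,0) = exp(-r*dt) * [p*0.065281 + (1-p)*0.207286] = 0.136362; exercise = 0.130000; V(0,0) = max -> 0.136362


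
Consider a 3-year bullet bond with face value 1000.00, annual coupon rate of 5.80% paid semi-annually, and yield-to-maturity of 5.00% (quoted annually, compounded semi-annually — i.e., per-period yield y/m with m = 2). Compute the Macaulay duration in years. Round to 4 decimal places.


Answer: Macaulay duration = 2.7990 years

Derivation:
Coupon per period c = face * coupon_rate / m = 29.000000
Periods per year m = 2; per-period yield y/m = 0.025000
Number of cashflows N = 6
Cashflows (t years, CF_t, discount factor 1/(1+y/m)^(m*t), PV):
  t = 0.5000: CF_t = 29.000000, DF = 0.975610, PV = 28.292683
  t = 1.0000: CF_t = 29.000000, DF = 0.951814, PV = 27.602617
  t = 1.5000: CF_t = 29.000000, DF = 0.928599, PV = 26.929383
  t = 2.0000: CF_t = 29.000000, DF = 0.905951, PV = 26.272569
  t = 2.5000: CF_t = 29.000000, DF = 0.883854, PV = 25.631774
  t = 3.0000: CF_t = 1029.000000, DF = 0.862297, PV = 887.303475
Price P = sum_t PV_t = 1022.032501
Macaulay numerator sum_t t * PV_t:
  t * PV_t at t = 0.5000: 14.146341
  t * PV_t at t = 1.0000: 27.602617
  t * PV_t at t = 1.5000: 40.394074
  t * PV_t at t = 2.0000: 52.545137
  t * PV_t at t = 2.5000: 64.079436
  t * PV_t at t = 3.0000: 2661.910425
Macaulay duration D = (sum_t t * PV_t) / P = 2860.678032 / 1022.032501 = 2.799009


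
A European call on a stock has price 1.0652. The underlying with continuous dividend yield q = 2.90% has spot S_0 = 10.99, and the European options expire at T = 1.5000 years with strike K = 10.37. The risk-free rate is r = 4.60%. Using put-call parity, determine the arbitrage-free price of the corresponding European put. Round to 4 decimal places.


Answer: Put price = 0.2216

Derivation:
Put-call parity: C - P = S_0 * exp(-qT) - K * exp(-rT).
S_0 * exp(-qT) = 10.9900 * 0.95743255 = 10.52218377
K * exp(-rT) = 10.3700 * 0.93332668 = 9.67859767
P = C - S*exp(-qT) + K*exp(-rT)
P = 1.0652 - 10.52218377 + 9.67859767 = 0.2216


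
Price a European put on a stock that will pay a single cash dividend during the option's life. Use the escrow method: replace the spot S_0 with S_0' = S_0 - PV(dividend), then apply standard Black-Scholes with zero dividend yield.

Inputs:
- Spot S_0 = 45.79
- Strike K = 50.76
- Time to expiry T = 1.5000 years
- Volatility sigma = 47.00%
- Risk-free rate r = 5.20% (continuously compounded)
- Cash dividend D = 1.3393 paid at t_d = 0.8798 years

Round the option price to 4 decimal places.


PV(D) = D * exp(-r * t_d) = 1.3393 * 0.95528113 = 1.27940802
S_0' = S_0 - PV(D) = 45.7900 - 1.27940802 = 44.51059198
d1 = (ln(S_0'/K) + (r + sigma^2/2)*T) / (sigma*sqrt(T)) = 0.19507934
d2 = d1 - sigma*sqrt(T) = -0.38055075
exp(-rT) = 0.92496443
N(-d1) = 0.42266542; N(-d2) = 0.64823168
P = K * exp(-rT) * N(-d2) - S_0' * N(-d1) = 50.7600 * 0.92496443 * 0.64823168 - 44.51059198 * 0.42266542 = 11.6222

Answer: Price = 11.6222


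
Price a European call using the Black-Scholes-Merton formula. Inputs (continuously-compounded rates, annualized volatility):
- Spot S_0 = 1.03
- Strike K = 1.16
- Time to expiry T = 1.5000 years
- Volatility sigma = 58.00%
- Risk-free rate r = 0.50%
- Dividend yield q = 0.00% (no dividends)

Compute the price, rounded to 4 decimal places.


Answer: Price = 0.2456

Derivation:
d1 = (ln(S/K) + (r - q + 0.5*sigma^2) * T) / (sigma * sqrt(T)) = 0.19840698
d2 = d1 - sigma * sqrt(T) = -0.51194505
exp(-rT) = 0.99252805; exp(-qT) = 1.00000000
C = S_0 * exp(-qT) * N(d1) - K * exp(-rT) * N(d2)
N(d1) = 0.57863667; N(d2) = 0.30434473
C = 1.0300 * 1.00000000 * 0.57863667 - 1.1600 * 0.99252805 * 0.30434473 = 0.2456


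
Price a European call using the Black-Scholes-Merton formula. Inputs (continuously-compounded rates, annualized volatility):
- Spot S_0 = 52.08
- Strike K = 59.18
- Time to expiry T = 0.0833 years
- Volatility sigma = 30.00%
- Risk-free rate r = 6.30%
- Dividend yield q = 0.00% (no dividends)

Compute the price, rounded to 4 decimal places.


Answer: Price = 0.1698

Derivation:
d1 = (ln(S/K) + (r - q + 0.5*sigma^2) * T) / (sigma * sqrt(T)) = -1.37213085
d2 = d1 - sigma * sqrt(T) = -1.45871607
exp(-rT) = 0.99476585; exp(-qT) = 1.00000000
C = S_0 * exp(-qT) * N(d1) - K * exp(-rT) * N(d2)
N(d1) = 0.08501135; N(d2) = 0.07232164
C = 52.0800 * 1.00000000 * 0.08501135 - 59.1800 * 0.99476585 * 0.07232164 = 0.1698


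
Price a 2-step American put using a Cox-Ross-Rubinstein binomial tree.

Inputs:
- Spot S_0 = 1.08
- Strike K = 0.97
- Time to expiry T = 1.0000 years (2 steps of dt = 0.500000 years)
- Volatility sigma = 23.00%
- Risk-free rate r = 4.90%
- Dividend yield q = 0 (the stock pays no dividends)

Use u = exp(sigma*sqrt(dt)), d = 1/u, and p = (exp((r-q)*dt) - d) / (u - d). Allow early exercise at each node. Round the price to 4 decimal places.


dt = T/N = 0.500000
u = exp(sigma*sqrt(dt)) = 1.176607; d = 1/u = 0.849902
p = (exp((r-q)*dt) - d) / (u - d) = 0.535348
Discount per step: exp(-r*dt) = 0.975798
Stock lattice S(k, i) with i counting down-moves:
  k=0: S(0,0) = 1.0800
  k=1: S(1,0) = 1.2707; S(1,1) = 0.9179
  k=2: S(2,0) = 1.4952; S(2,1) = 1.0800; S(2,2) = 0.7801
Terminal payoffs V(N, i) = max(K - S_T, 0):
  V(2,0) = 0.000000; V(2,1) = 0.000000; V(2,2) = 0.189880
Backward induction: V(k, i) = exp(-r*dt) * [p * V(k+1, i) + (1-p) * V(k+1, i+1)]; then take max(V_cont, immediate exercise) for American.
  V(1,0) = exp(-r*dt) * [p*0.000000 + (1-p)*0.000000] = 0.000000; exercise = 0.000000; V(1,0) = max -> 0.000000
  V(1,1) = exp(-r*dt) * [p*0.000000 + (1-p)*0.189880] = 0.086093; exercise = 0.052106; V(1,1) = max -> 0.086093
  V(0,0) = exp(-r*dt) * [p*0.000000 + (1-p)*0.086093] = 0.039035; exercise = 0.000000; V(0,0) = max -> 0.039035

Answer: Price = V(0,0) = 0.0390


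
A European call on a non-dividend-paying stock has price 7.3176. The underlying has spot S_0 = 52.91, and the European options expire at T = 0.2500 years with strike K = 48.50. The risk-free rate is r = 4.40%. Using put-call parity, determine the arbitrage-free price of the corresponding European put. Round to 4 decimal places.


Answer: Put price = 2.3770

Derivation:
Put-call parity: C - P = S_0 * exp(-qT) - K * exp(-rT).
S_0 * exp(-qT) = 52.9100 * 1.00000000 = 52.91000000
K * exp(-rT) = 48.5000 * 0.98906028 = 47.96942352
P = C - S*exp(-qT) + K*exp(-rT)
P = 7.3176 - 52.91000000 + 47.96942352 = 2.3770


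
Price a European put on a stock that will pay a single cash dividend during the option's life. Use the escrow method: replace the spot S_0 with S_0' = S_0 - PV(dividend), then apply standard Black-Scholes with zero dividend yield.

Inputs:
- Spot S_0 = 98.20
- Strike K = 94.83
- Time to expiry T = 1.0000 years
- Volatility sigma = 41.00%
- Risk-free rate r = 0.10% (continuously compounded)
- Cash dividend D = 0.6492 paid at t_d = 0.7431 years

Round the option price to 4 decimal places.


Answer: Price = 14.2476

Derivation:
PV(D) = D * exp(-r * t_d) = 0.6492 * 0.99925718 = 0.64871776
S_0' = S_0 - PV(D) = 98.2000 - 0.64871776 = 97.55128224
d1 = (ln(S_0'/K) + (r + sigma^2/2)*T) / (sigma*sqrt(T)) = 0.27644487
d2 = d1 - sigma*sqrt(T) = -0.13355513
exp(-rT) = 0.99900050
N(-d1) = 0.39110320; N(-d2) = 0.55312282
P = K * exp(-rT) * N(-d2) - S_0' * N(-d1) = 94.8300 * 0.99900050 * 0.55312282 - 97.55128224 * 0.39110320 = 14.2476


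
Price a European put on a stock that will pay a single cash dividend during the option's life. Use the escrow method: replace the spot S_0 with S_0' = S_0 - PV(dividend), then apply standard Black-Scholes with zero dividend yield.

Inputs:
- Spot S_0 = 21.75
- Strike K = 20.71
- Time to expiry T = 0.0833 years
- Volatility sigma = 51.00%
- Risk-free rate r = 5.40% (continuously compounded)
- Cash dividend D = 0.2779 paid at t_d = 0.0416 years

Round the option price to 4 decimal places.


PV(D) = D * exp(-r * t_d) = 0.2779 * 0.99775612 = 0.27727643
S_0' = S_0 - PV(D) = 21.7500 - 0.27727643 = 21.47272357
d1 = (ln(S_0'/K) + (r + sigma^2/2)*T) / (sigma*sqrt(T)) = 0.34986374
d2 = d1 - sigma*sqrt(T) = 0.20266887
exp(-rT) = 0.99551190
N(-d1) = 0.36322048; N(-d2) = 0.41969693
P = K * exp(-rT) * N(-d2) - S_0' * N(-d1) = 20.7100 * 0.99551190 * 0.41969693 - 21.47272357 * 0.36322048 = 0.8536

Answer: Price = 0.8536


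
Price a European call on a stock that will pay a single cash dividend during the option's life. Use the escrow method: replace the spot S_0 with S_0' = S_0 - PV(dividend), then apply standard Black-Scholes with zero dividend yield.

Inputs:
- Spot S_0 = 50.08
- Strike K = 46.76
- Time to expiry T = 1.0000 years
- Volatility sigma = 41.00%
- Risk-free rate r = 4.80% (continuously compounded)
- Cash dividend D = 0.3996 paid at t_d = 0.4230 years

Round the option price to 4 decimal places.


PV(D) = D * exp(-r * t_d) = 0.3996 * 0.97990074 = 0.39156833
S_0' = S_0 - PV(D) = 50.0800 - 0.39156833 = 49.68843167
d1 = (ln(S_0'/K) + (r + sigma^2/2)*T) / (sigma*sqrt(T)) = 0.47022928
d2 = d1 - sigma*sqrt(T) = 0.06022928
exp(-rT) = 0.95313379
N(d1) = 0.68090439; N(d2) = 0.52401349
C = S_0' * N(d1) - K * exp(-rT) * N(d2) = 49.68843167 * 0.68090439 - 46.7600 * 0.95313379 * 0.52401349 = 10.4786

Answer: Price = 10.4786


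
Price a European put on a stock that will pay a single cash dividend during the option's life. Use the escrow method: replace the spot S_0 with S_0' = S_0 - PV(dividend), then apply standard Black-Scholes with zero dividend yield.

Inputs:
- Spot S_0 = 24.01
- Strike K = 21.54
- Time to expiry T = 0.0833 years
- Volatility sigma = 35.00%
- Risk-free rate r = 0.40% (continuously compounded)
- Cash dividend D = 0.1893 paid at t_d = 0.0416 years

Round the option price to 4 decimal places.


Answer: Price = 0.1906

Derivation:
PV(D) = D * exp(-r * t_d) = 0.1893 * 0.99983361 = 0.18926850
S_0' = S_0 - PV(D) = 24.0100 - 0.18926850 = 23.82073150
d1 = (ln(S_0'/K) + (r + sigma^2/2)*T) / (sigma*sqrt(T)) = 1.05012903
d2 = d1 - sigma*sqrt(T) = 0.94911294
exp(-rT) = 0.99966686
N(-d1) = 0.14682940; N(-d2) = 0.17128159
P = K * exp(-rT) * N(-d2) - S_0' * N(-d1) = 21.5400 * 0.99966686 * 0.17128159 - 23.82073150 * 0.14682940 = 0.1906


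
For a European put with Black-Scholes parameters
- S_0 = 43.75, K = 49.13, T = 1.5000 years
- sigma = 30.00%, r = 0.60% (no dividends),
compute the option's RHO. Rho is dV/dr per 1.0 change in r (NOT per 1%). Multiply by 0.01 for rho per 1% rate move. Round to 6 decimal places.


d1 = -0.1074461419; d2 = -0.4748696033
phi(d1) = 0.3966460848; exp(-qT) = 1.0000000000; exp(-rT) = 0.9910403788
N(-d2) = 0.6825600408
Rho = -K*T*exp(-rT)*N(-d2) = -49.1300 * 1.5000 * 0.9910403788 * 0.6825600408 = -49.850582

Answer: Rho = -49.850582


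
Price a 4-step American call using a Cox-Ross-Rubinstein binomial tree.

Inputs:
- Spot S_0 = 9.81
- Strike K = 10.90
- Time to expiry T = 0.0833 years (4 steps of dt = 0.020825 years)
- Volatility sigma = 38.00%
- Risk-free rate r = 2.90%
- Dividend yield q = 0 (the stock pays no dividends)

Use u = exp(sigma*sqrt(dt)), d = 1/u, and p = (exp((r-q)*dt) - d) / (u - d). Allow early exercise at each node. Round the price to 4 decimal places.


Answer: Price = V(0,0) = 0.0882

Derivation:
dt = T/N = 0.020825
u = exp(sigma*sqrt(dt)) = 1.056369; d = 1/u = 0.946639
p = (exp((r-q)*dt) - d) / (u - d) = 0.491800
Discount per step: exp(-r*dt) = 0.999396
Stock lattice S(k, i) with i counting down-moves:
  k=0: S(0,0) = 9.8100
  k=1: S(1,0) = 10.3630; S(1,1) = 9.2865
  k=2: S(2,0) = 10.9471; S(2,1) = 9.8100; S(2,2) = 8.7910
  k=3: S(3,0) = 11.5642; S(3,1) = 10.3630; S(3,2) = 9.2865; S(3,3) = 8.3219
  k=4: S(4,0) = 12.2161; S(4,1) = 10.9471; S(4,2) = 9.8100; S(4,3) = 8.7910; S(4,4) = 7.8778
Terminal payoffs V(N, i) = max(S_T - K, 0):
  V(4,0) = 1.316060; V(4,1) = 0.047125; V(4,2) = 0.000000; V(4,3) = 0.000000; V(4,4) = 0.000000
Backward induction: V(k, i) = exp(-r*dt) * [p * V(k+1, i) + (1-p) * V(k+1, i+1)]; then take max(V_cont, immediate exercise) for American.
  V(3,0) = exp(-r*dt) * [p*1.316060 + (1-p)*0.047125] = 0.670782; exercise = 0.664201; V(3,0) = max -> 0.670782
  V(3,1) = exp(-r*dt) * [p*0.047125 + (1-p)*0.000000] = 0.023162; exercise = 0.000000; V(3,1) = max -> 0.023162
  V(3,2) = exp(-r*dt) * [p*0.000000 + (1-p)*0.000000] = 0.000000; exercise = 0.000000; V(3,2) = max -> 0.000000
  V(3,3) = exp(-r*dt) * [p*0.000000 + (1-p)*0.000000] = 0.000000; exercise = 0.000000; V(3,3) = max -> 0.000000
  V(2,0) = exp(-r*dt) * [p*0.670782 + (1-p)*0.023162] = 0.341455; exercise = 0.047125; V(2,0) = max -> 0.341455
  V(2,1) = exp(-r*dt) * [p*0.023162 + (1-p)*0.000000] = 0.011384; exercise = 0.000000; V(2,1) = max -> 0.011384
  V(2,2) = exp(-r*dt) * [p*0.000000 + (1-p)*0.000000] = 0.000000; exercise = 0.000000; V(2,2) = max -> 0.000000
  V(1,0) = exp(-r*dt) * [p*0.341455 + (1-p)*0.011384] = 0.173608; exercise = 0.000000; V(1,0) = max -> 0.173608
  V(1,1) = exp(-r*dt) * [p*0.011384 + (1-p)*0.000000] = 0.005595; exercise = 0.000000; V(1,1) = max -> 0.005595
  V(0,0) = exp(-r*dt) * [p*0.173608 + (1-p)*0.005595] = 0.088171; exercise = 0.000000; V(0,0) = max -> 0.088171


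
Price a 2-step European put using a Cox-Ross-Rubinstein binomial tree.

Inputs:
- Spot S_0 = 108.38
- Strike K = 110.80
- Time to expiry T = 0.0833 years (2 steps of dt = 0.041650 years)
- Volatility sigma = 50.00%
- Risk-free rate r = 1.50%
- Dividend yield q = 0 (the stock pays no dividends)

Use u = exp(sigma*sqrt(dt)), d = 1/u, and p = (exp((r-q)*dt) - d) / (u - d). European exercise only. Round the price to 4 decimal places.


dt = T/N = 0.041650
u = exp(sigma*sqrt(dt)) = 1.107430; d = 1/u = 0.902992
p = (exp((r-q)*dt) - d) / (u - d) = 0.477569
Discount per step: exp(-r*dt) = 0.999375
Stock lattice S(k, i) with i counting down-moves:
  k=0: S(0,0) = 108.3800
  k=1: S(1,0) = 120.0232; S(1,1) = 97.8663
  k=2: S(2,0) = 132.9173; S(2,1) = 108.3800; S(2,2) = 88.3724
Terminal payoffs V(N, i) = max(K - S_T, 0):
  V(2,0) = 0.000000; V(2,1) = 2.420000; V(2,2) = 22.427551
Backward induction: V(k, i) = exp(-r*dt) * [p * V(k+1, i) + (1-p) * V(k+1, i+1)].
  V(1,0) = exp(-r*dt) * [p*0.000000 + (1-p)*2.420000] = 1.263494
  V(1,1) = exp(-r*dt) * [p*2.420000 + (1-p)*22.427551] = 12.864534
  V(0,0) = exp(-r*dt) * [p*1.263494 + (1-p)*12.864534] = 7.319667

Answer: Price = V(0,0) = 7.3197


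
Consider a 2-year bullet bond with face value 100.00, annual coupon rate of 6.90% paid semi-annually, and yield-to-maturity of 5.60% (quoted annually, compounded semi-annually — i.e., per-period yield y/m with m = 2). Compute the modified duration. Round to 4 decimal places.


Answer: Modified duration = 1.8516

Derivation:
Coupon per period c = face * coupon_rate / m = 3.450000
Periods per year m = 2; per-period yield y/m = 0.028000
Number of cashflows N = 4
Cashflows (t years, CF_t, discount factor 1/(1+y/m)^(m*t), PV):
  t = 0.5000: CF_t = 3.450000, DF = 0.972763, PV = 3.356031
  t = 1.0000: CF_t = 3.450000, DF = 0.946267, PV = 3.264622
  t = 1.5000: CF_t = 3.450000, DF = 0.920493, PV = 3.175702
  t = 2.0000: CF_t = 103.450000, DF = 0.895422, PV = 92.631359
Price P = sum_t PV_t = 102.427714
First compute Macaulay numerator sum_t t * PV_t:
  t * PV_t at t = 0.5000: 1.678016
  t * PV_t at t = 1.0000: 3.264622
  t * PV_t at t = 1.5000: 4.763553
  t * PV_t at t = 2.0000: 185.262718
Macaulay duration D = 194.968909 / 102.427714 = 1.903478
Modified duration = D / (1 + y/m) = 1.903478 / (1 + 0.028000) = 1.851632


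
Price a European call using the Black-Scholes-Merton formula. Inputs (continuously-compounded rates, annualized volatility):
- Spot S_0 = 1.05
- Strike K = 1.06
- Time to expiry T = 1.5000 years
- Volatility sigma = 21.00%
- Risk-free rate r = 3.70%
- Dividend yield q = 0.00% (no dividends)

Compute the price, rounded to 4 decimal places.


Answer: Price = 0.1303

Derivation:
d1 = (ln(S/K) + (r - q + 0.5*sigma^2) * T) / (sigma * sqrt(T)) = 0.30753249
d2 = d1 - sigma * sqrt(T) = 0.05033607
exp(-rT) = 0.94601202; exp(-qT) = 1.00000000
C = S_0 * exp(-qT) * N(d1) - K * exp(-rT) * N(d2)
N(d1) = 0.62078095; N(d2) = 0.52007271
C = 1.0500 * 1.00000000 * 0.62078095 - 1.0600 * 0.94601202 * 0.52007271 = 0.1303


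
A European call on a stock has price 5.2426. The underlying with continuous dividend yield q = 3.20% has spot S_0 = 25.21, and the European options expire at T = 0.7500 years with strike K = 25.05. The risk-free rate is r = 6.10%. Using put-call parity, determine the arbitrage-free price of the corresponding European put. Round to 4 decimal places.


Put-call parity: C - P = S_0 * exp(-qT) - K * exp(-rT).
S_0 * exp(-qT) = 25.2100 * 0.97628571 = 24.61216274
K * exp(-rT) = 25.0500 * 0.95528075 = 23.92978285
P = C - S*exp(-qT) + K*exp(-rT)
P = 5.2426 - 24.61216274 + 23.92978285 = 4.5602

Answer: Put price = 4.5602


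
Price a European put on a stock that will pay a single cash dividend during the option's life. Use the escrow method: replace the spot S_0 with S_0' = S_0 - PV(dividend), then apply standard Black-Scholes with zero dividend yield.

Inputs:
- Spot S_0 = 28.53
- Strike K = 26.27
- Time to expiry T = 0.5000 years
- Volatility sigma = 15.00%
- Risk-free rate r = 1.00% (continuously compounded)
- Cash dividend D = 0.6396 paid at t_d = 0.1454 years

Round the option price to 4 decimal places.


Answer: Price = 0.4735

Derivation:
PV(D) = D * exp(-r * t_d) = 0.6396 * 0.99854706 = 0.63867070
S_0' = S_0 - PV(D) = 28.5300 - 0.63867070 = 27.89132930
d1 = (ln(S_0'/K) + (r + sigma^2/2)*T) / (sigma*sqrt(T)) = 0.66480538
d2 = d1 - sigma*sqrt(T) = 0.55873937
exp(-rT) = 0.99501248
N(-d1) = 0.25308749; N(-d2) = 0.28816980
P = K * exp(-rT) * N(-d2) - S_0' * N(-d1) = 26.2700 * 0.99501248 * 0.28816980 - 27.89132930 * 0.25308749 = 0.4735


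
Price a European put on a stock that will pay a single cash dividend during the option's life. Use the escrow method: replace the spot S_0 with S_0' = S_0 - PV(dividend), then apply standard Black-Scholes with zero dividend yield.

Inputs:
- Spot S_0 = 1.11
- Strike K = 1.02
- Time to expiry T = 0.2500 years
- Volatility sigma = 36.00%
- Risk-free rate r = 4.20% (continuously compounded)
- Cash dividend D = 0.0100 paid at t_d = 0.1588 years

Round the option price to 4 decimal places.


PV(D) = D * exp(-r * t_d) = 0.0100 * 0.99335259 = 0.00993353
S_0' = S_0 - PV(D) = 1.1100 - 0.00993353 = 1.10006647
d1 = (ln(S_0'/K) + (r + sigma^2/2)*T) / (sigma*sqrt(T)) = 0.56815545
d2 = d1 - sigma*sqrt(T) = 0.38815545
exp(-rT) = 0.98955493
N(-d1) = 0.28496471; N(-d2) = 0.34895050
P = K * exp(-rT) * N(-d2) - S_0' * N(-d1) = 1.0200 * 0.98955493 * 0.34895050 - 1.10006647 * 0.28496471 = 0.0387

Answer: Price = 0.0387


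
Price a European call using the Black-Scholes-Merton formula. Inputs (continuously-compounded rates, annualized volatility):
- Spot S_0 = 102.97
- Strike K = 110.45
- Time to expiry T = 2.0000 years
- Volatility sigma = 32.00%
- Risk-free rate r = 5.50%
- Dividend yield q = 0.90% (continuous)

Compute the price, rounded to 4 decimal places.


d1 = (ln(S/K) + (r - q + 0.5*sigma^2) * T) / (sigma * sqrt(T)) = 0.27461100
d2 = d1 - sigma * sqrt(T) = -0.17793734
exp(-rT) = 0.89583414; exp(-qT) = 0.98216103
C = S_0 * exp(-qT) * N(d1) - K * exp(-rT) * N(d2)
N(d1) = 0.60819244; N(d2) = 0.42938609
C = 102.9700 * 0.98216103 * 0.60819244 - 110.4500 * 0.89583414 * 0.42938609 = 19.0228

Answer: Price = 19.0228


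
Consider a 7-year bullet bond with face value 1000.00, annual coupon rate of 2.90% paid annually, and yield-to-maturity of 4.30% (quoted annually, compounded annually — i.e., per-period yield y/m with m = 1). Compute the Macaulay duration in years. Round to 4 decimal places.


Coupon per period c = face * coupon_rate / m = 29.000000
Periods per year m = 1; per-period yield y/m = 0.043000
Number of cashflows N = 7
Cashflows (t years, CF_t, discount factor 1/(1+y/m)^(m*t), PV):
  t = 1.0000: CF_t = 29.000000, DF = 0.958773, PV = 27.804410
  t = 2.0000: CF_t = 29.000000, DF = 0.919245, PV = 26.658112
  t = 3.0000: CF_t = 29.000000, DF = 0.881347, PV = 25.559071
  t = 4.0000: CF_t = 29.000000, DF = 0.845012, PV = 24.505342
  t = 5.0000: CF_t = 29.000000, DF = 0.810174, PV = 23.495054
  t = 6.0000: CF_t = 29.000000, DF = 0.776773, PV = 22.526418
  t = 7.0000: CF_t = 1029.000000, DF = 0.744749, PV = 766.346566
Price P = sum_t PV_t = 916.894974
Macaulay numerator sum_t t * PV_t:
  t * PV_t at t = 1.0000: 27.804410
  t * PV_t at t = 2.0000: 53.316223
  t * PV_t at t = 3.0000: 76.677214
  t * PV_t at t = 4.0000: 98.021367
  t * PV_t at t = 5.0000: 117.475272
  t * PV_t at t = 6.0000: 135.158511
  t * PV_t at t = 7.0000: 5364.425963
Macaulay duration D = (sum_t t * PV_t) / P = 5872.878961 / 916.894974 = 6.405182

Answer: Macaulay duration = 6.4052 years


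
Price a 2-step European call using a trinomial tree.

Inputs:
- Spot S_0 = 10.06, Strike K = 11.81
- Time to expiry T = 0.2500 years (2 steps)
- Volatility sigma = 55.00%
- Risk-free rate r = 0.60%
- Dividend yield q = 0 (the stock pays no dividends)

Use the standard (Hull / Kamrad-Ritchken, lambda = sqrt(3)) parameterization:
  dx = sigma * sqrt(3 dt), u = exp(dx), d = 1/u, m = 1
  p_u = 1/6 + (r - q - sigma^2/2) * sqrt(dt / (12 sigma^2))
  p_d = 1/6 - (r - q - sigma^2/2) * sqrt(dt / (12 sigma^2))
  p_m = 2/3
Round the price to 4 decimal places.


dt = T/N = 0.125000; dx = sigma*sqrt(3*dt) = 0.336805
u = exp(dx) = 1.400466; d = 1/u = 0.714048
p_u = 0.139713, p_m = 0.666667, p_d = 0.193620
Discount per step: exp(-r*dt) = 0.999250
Stock lattice S(k, j) with j the centered position index:
  k=0: S(0,+0) = 10.0600
  k=1: S(1,-1) = 7.1833; S(1,+0) = 10.0600; S(1,+1) = 14.0887
  k=2: S(2,-2) = 5.1292; S(2,-1) = 7.1833; S(2,+0) = 10.0600; S(2,+1) = 14.0887; S(2,+2) = 19.7307
Terminal payoffs V(N, j) = max(S_T - K, 0):
  V(2,-2) = 0.000000; V(2,-1) = 0.000000; V(2,+0) = 0.000000; V(2,+1) = 2.278685; V(2,+2) = 7.920721
Backward induction: V(k, j) = exp(-r*dt) * [p_u * V(k+1, j+1) + p_m * V(k+1, j) + p_d * V(k+1, j-1)]
  V(1,-1) = exp(-r*dt) * [p_u*0.000000 + p_m*0.000000 + p_d*0.000000] = 0.000000
  V(1,+0) = exp(-r*dt) * [p_u*2.278685 + p_m*0.000000 + p_d*0.000000] = 0.318123
  V(1,+1) = exp(-r*dt) * [p_u*7.920721 + p_m*2.278685 + p_d*0.000000] = 2.623783
  V(0,+0) = exp(-r*dt) * [p_u*2.623783 + p_m*0.318123 + p_d*0.000000] = 0.578225

Answer: Price = V(0,0) = 0.5782


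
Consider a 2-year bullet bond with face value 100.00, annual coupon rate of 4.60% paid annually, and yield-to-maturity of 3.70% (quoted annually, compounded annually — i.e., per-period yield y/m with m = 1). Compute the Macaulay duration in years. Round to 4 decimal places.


Answer: Macaulay duration = 1.9564 years

Derivation:
Coupon per period c = face * coupon_rate / m = 4.600000
Periods per year m = 1; per-period yield y/m = 0.037000
Number of cashflows N = 2
Cashflows (t years, CF_t, discount factor 1/(1+y/m)^(m*t), PV):
  t = 1.0000: CF_t = 4.600000, DF = 0.964320, PV = 4.435873
  t = 2.0000: CF_t = 104.600000, DF = 0.929913, PV = 97.268937
Price P = sum_t PV_t = 101.704810
Macaulay numerator sum_t t * PV_t:
  t * PV_t at t = 1.0000: 4.435873
  t * PV_t at t = 2.0000: 194.537875
Macaulay duration D = (sum_t t * PV_t) / P = 198.973748 / 101.704810 = 1.956385


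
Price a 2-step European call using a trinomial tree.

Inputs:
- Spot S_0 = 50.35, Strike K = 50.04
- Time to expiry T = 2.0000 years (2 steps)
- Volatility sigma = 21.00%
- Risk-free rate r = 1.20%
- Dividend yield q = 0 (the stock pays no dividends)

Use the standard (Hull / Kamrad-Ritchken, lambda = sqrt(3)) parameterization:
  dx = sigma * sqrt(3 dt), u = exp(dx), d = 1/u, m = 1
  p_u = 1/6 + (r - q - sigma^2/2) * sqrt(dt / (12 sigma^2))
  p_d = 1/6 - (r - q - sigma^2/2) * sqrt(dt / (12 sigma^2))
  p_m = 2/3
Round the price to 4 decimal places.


Answer: Price = V(0,0) = 5.8434

Derivation:
dt = T/N = 1.000000; dx = sigma*sqrt(3*dt) = 0.363731
u = exp(dx) = 1.438687; d = 1/u = 0.695078
p_u = 0.152851, p_m = 0.666667, p_d = 0.180482
Discount per step: exp(-r*dt) = 0.988072
Stock lattice S(k, j) with j the centered position index:
  k=0: S(0,+0) = 50.3500
  k=1: S(1,-1) = 34.9972; S(1,+0) = 50.3500; S(1,+1) = 72.4379
  k=2: S(2,-2) = 24.3258; S(2,-1) = 34.9972; S(2,+0) = 50.3500; S(2,+1) = 72.4379; S(2,+2) = 104.2154
Terminal payoffs V(N, j) = max(S_T - K, 0):
  V(2,-2) = 0.000000; V(2,-1) = 0.000000; V(2,+0) = 0.310000; V(2,+1) = 22.397874; V(2,+2) = 54.175405
Backward induction: V(k, j) = exp(-r*dt) * [p_u * V(k+1, j+1) + p_m * V(k+1, j) + p_d * V(k+1, j-1)]
  V(1,-1) = exp(-r*dt) * [p_u*0.310000 + p_m*0.000000 + p_d*0.000000] = 0.046819
  V(1,+0) = exp(-r*dt) * [p_u*22.397874 + p_m*0.310000 + p_d*0.000000] = 3.586913
  V(1,+1) = exp(-r*dt) * [p_u*54.175405 + p_m*22.397874 + p_d*0.310000] = 22.991102
  V(0,+0) = exp(-r*dt) * [p_u*22.991102 + p_m*3.586913 + p_d*0.046819] = 5.843406


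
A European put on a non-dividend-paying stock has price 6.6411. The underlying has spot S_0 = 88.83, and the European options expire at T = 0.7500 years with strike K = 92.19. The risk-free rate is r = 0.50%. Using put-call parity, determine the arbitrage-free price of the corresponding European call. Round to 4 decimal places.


Answer: Call price = 3.6262

Derivation:
Put-call parity: C - P = S_0 * exp(-qT) - K * exp(-rT).
S_0 * exp(-qT) = 88.8300 * 1.00000000 = 88.83000000
K * exp(-rT) = 92.1900 * 0.99625702 = 91.84493490
C = P + S*exp(-qT) - K*exp(-rT)
C = 6.6411 + 88.83000000 - 91.84493490 = 3.6262


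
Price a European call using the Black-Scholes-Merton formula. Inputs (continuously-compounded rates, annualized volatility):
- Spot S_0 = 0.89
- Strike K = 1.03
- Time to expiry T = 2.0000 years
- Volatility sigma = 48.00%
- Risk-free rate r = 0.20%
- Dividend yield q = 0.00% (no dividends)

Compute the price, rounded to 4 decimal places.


d1 = (ln(S/K) + (r - q + 0.5*sigma^2) * T) / (sigma * sqrt(T)) = 0.13008906
d2 = d1 - sigma * sqrt(T) = -0.54873345
exp(-rT) = 0.99600799; exp(-qT) = 1.00000000
C = S_0 * exp(-qT) * N(d1) - K * exp(-rT) * N(d2)
N(d1) = 0.55175202; N(d2) = 0.29159419
C = 0.8900 * 1.00000000 * 0.55175202 - 1.0300 * 0.99600799 * 0.29159419 = 0.1919

Answer: Price = 0.1919


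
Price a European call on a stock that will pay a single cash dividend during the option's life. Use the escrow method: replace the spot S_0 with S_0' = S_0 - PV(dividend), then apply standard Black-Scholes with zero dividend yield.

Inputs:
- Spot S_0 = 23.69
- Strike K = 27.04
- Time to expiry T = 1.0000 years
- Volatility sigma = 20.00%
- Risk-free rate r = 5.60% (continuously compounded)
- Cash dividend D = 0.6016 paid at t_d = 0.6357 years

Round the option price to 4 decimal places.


PV(D) = D * exp(-r * t_d) = 0.6016 * 0.96502700 = 0.58056024
S_0' = S_0 - PV(D) = 23.6900 - 0.58056024 = 23.10943976
d1 = (ln(S_0'/K) + (r + sigma^2/2)*T) / (sigma*sqrt(T)) = -0.40538035
d2 = d1 - sigma*sqrt(T) = -0.60538035
exp(-rT) = 0.94553914
N(d1) = 0.34259898; N(d2) = 0.27246315
C = S_0' * N(d1) - K * exp(-rT) * N(d2) = 23.10943976 * 0.34259898 - 27.0400 * 0.94553914 * 0.27246315 = 0.9511

Answer: Price = 0.9511
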